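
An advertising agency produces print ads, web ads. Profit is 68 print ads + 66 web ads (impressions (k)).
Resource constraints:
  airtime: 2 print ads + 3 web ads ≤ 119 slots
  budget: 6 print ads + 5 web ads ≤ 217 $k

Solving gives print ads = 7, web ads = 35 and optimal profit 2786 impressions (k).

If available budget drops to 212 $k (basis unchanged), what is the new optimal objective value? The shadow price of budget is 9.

Δb = -5, so new z* = 2786 + (9)·(-5) = 2786 − 45 = 2741.

2741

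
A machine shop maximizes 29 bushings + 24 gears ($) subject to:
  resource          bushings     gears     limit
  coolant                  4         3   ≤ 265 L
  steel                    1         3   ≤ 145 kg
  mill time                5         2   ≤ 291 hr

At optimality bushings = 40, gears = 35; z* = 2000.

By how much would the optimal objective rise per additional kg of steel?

At the optimum: coolant uses 265 of 265 (binding); steel uses 145 of 145 (binding); mill time uses 270 of 291 (slack = 21).
Since mill time is not tight, its dual is 0.
Dual feasibility on the basic columns requires 4·y_coolant + 1·y_steel = 29, 3·y_coolant + 3·y_steel = 24.
Solving: y_coolant = 7, y_steel = 1.
Shadow price of steel = 1.

1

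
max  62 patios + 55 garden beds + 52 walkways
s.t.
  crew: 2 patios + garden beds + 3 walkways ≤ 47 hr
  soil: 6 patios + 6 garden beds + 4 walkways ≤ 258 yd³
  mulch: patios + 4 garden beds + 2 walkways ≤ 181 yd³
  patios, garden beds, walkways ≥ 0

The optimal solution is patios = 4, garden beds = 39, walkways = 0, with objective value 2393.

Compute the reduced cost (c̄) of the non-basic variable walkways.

Check each constraint at x*: crew 47/47 (tight); soil 258/258 (tight); mulch 160/181 (slack 21).
Slack constraints have shadow price 0 (complementary slackness).
From A_Bᵀ y = c: 2·y_crew + 6·y_soil = 62; 1·y_crew + 6·y_soil = 55.
Solving: y_crew = 7, y_soil = 8.
Reduced cost of walkways: c₃ − yᵀa₃ = 52 − (7·3 + 8·4) = 52 − 53 = -1.

-1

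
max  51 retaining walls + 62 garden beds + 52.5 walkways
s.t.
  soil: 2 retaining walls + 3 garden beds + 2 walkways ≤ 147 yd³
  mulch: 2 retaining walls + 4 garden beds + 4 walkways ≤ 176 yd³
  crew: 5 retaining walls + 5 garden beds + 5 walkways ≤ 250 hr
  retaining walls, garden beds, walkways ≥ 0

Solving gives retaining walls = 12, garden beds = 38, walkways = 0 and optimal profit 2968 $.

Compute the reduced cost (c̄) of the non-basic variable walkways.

Binding: mulch and crew. Non-binding: soil (9 unused).
Since soil is not tight, its dual is 0.
From A_Bᵀ y = c: 2·y_mulch + 5·y_crew = 51; 4·y_mulch + 5·y_crew = 62.
→ y_mulch = 5.5 and y_crew = 8.
Reduced cost of walkways: c₃ − yᵀa₃ = 52.5 − (5.5·4 + 8·5) = 52.5 − 62 = -9.5.

-9.5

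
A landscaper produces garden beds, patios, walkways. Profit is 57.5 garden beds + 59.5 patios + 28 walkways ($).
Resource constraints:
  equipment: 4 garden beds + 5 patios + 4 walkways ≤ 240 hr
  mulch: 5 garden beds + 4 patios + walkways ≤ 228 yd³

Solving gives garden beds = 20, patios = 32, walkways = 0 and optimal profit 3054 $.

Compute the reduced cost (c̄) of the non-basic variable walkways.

-7.5

Both equipment and mulch are binding at x*.
Dual feasibility on the basic columns requires 4·y_equipment + 5·y_mulch = 57.5, 5·y_equipment + 4·y_mulch = 59.5.
→ y_equipment = 7.5 and y_mulch = 5.5.
Reduced cost of walkways: c₃ − yᵀa₃ = 28 − (7.5·4 + 5.5·1) = 28 − 35.5 = -7.5.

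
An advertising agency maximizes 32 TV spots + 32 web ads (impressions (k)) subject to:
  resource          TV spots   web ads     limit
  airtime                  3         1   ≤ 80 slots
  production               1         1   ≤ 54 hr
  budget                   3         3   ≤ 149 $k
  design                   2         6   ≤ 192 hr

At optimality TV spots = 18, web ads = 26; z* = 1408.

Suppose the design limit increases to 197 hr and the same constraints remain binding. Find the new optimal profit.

Binding: airtime and design. Non-binding: production (10 unused), budget (17 unused).
Since production, budget are not tight, their duals are 0.
From A_Bᵀ y = c: 3·y_airtime + 2·y_design = 32; 1·y_airtime + 6·y_design = 32.
Solving: y_airtime = 8, y_design = 4.
Δz = y_design·Δb = 4 × (5) = 20, so new z* = 1408 + 20 = 1428.

1428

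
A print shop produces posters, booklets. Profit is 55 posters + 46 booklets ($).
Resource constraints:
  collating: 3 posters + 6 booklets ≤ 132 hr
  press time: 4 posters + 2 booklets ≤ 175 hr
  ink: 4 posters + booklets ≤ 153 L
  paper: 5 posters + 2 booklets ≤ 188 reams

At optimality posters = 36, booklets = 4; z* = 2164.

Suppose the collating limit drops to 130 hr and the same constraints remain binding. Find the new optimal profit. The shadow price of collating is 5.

2154

Δb = -2, so new z* = 2164 + (5)·(-2) = 2164 − 10 = 2154.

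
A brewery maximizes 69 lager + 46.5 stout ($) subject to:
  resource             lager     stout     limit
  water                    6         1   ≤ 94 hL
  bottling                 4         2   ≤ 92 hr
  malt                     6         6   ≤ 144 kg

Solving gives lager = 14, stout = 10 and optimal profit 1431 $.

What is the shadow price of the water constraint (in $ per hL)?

Binding: water and malt. Non-binding: bottling (16 unused).
By complementary slackness, y = 0 for the non-binding constraint.
Dual feasibility on the basic columns requires 6·y_water + 6·y_malt = 69, 1·y_water + 6·y_malt = 46.5.
This yields shadow prices y_water = 4.5, y_malt = 7.
Shadow price of water = 4.5.

4.5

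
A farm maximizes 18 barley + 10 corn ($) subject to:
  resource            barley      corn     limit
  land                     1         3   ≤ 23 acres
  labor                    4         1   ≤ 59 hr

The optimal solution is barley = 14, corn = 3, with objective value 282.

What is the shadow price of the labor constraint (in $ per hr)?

4

Check each constraint at x*: land 23/23 (tight); labor 59/59 (tight).
Dual feasibility on the basic columns requires 1·y_land + 4·y_labor = 18, 3·y_land + 1·y_labor = 10.
Solving: y_land = 2, y_labor = 4.
Shadow price of labor = 4.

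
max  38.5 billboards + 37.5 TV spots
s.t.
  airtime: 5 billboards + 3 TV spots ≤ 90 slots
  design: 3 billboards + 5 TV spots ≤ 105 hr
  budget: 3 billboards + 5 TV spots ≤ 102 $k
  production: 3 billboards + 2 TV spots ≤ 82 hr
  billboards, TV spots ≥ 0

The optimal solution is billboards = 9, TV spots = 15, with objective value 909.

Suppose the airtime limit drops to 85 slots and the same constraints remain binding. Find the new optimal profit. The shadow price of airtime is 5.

884

Δb = -5, so new z* = 909 + (5)·(-5) = 909 − 25 = 884.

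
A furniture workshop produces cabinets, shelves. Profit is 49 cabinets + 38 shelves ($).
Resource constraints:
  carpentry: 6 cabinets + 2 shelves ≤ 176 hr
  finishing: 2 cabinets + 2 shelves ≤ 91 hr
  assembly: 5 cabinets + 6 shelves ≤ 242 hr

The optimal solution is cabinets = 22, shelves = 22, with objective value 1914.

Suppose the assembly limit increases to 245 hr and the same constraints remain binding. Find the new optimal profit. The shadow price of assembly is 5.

1929

Δb = 3, so new z* = 1914 + (5)·(3) = 1914 + 15 = 1929.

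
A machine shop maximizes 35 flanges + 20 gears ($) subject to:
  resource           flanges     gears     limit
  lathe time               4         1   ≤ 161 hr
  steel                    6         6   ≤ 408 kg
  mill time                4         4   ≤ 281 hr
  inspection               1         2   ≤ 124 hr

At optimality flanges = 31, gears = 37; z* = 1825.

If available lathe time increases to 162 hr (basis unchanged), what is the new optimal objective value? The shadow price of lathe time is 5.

1830

Δb = 1, so new z* = 1825 + (5)·(1) = 1825 + 5 = 1830.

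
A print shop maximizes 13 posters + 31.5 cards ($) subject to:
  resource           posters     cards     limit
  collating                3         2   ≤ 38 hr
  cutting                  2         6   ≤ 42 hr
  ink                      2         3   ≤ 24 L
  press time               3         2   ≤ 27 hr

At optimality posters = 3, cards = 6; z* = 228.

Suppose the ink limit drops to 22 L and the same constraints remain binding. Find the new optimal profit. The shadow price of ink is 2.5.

223

Δb = -2, so new z* = 228 + (2.5)·(-2) = 228 − 5 = 223.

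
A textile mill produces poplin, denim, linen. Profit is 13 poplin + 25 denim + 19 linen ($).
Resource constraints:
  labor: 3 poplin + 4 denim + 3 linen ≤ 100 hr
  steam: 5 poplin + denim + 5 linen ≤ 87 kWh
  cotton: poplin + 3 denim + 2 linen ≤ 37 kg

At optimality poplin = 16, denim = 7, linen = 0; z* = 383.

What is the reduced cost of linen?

-2

Binding: steam and cotton. Non-binding: labor (24 unused).
Since labor is not tight, its dual is 0.
Dual feasibility on the basic columns requires 5·y_steam + 1·y_cotton = 13, 1·y_steam + 3·y_cotton = 25.
This yields shadow prices y_steam = 1, y_cotton = 8.
Reduced cost of linen: c₃ − yᵀa₃ = 19 − (1·5 + 8·2) = 19 − 21 = -2.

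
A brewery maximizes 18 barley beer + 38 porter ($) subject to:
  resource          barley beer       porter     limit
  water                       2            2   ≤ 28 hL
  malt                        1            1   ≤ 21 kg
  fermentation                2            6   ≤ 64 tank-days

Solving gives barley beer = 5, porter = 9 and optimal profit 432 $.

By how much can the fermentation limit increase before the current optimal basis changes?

20

Binding constraints: water, fermentation. The basis is B = [[2,2],[2,6]] with det 8.
Per unit increase in fermentation, x* moves by d = (-0.25, 0.25).
The basis stays optimal until barley beer reaches 0; allowable increase = 20 tank-days.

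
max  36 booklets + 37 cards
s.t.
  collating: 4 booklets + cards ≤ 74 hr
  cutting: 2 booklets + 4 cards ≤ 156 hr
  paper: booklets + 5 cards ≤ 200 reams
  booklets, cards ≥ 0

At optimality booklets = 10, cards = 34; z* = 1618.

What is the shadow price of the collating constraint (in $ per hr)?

At the optimum: collating uses 74 of 74 (binding); cutting uses 156 of 156 (binding); paper uses 180 of 200 (slack = 20).
Since paper is not tight, its dual is 0.
The binding rows give the dual system: 4·y_collating + 2·y_cutting = 36 and 1·y_collating + 4·y_cutting = 37.
Solving: y_collating = 5, y_cutting = 8.
Shadow price of collating = 5.

5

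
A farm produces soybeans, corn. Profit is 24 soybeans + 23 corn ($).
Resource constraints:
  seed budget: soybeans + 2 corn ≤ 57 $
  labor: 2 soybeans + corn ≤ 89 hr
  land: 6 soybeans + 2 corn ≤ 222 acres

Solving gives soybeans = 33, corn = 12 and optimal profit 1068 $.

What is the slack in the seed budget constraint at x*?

0

seed budget used = 1·33 + 2·12 = 57; slack = 57 − 57 = 0.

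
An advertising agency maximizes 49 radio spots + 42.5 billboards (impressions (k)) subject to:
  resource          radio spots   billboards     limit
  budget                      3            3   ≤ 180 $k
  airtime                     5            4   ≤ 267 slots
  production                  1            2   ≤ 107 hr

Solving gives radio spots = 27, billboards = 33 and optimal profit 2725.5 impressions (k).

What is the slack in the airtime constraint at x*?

airtime used = 5·27 + 4·33 = 267; slack = 267 − 267 = 0.

0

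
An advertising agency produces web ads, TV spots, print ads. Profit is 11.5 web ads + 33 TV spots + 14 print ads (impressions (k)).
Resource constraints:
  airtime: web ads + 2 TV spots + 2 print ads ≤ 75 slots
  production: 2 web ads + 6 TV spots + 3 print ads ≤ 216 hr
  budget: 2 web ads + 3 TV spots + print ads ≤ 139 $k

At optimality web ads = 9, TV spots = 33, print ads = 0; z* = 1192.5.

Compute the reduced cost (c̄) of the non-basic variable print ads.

-4

Check each constraint at x*: airtime 75/75 (tight); production 216/216 (tight); budget 117/139 (slack 22).
Slack constraints have shadow price 0 (complementary slackness).
The binding rows give the dual system: 1·y_airtime + 2·y_production = 11.5 and 2·y_airtime + 6·y_production = 33.
→ y_airtime = 1.5 and y_production = 5.
Reduced cost of print ads: c₃ − yᵀa₃ = 14 − (1.5·2 + 5·3) = 14 − 18 = -4.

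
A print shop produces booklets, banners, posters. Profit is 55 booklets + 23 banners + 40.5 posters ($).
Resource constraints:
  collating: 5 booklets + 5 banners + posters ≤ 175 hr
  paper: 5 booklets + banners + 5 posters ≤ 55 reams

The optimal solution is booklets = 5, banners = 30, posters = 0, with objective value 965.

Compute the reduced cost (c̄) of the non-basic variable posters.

-2.5

Check each constraint at x*: collating 175/175 (tight); paper 55/55 (tight).
Dual feasibility on the basic columns requires 5·y_collating + 5·y_paper = 55, 5·y_collating + 1·y_paper = 23.
This yields shadow prices y_collating = 3, y_paper = 8.
Reduced cost of posters: c₃ − yᵀa₃ = 40.5 − (3·1 + 8·5) = 40.5 − 43 = -2.5.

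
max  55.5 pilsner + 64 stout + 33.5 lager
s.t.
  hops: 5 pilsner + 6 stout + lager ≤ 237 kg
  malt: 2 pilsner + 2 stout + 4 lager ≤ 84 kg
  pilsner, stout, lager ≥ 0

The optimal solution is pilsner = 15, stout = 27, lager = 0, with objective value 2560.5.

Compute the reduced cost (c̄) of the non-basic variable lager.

At the optimum: hops uses 237 of 237 (binding); malt uses 84 of 84 (binding).
The binding rows give the dual system: 5·y_hops + 2·y_malt = 55.5 and 6·y_hops + 2·y_malt = 64.
Solving: y_hops = 8.5, y_malt = 6.5.
Reduced cost of lager: c₃ − yᵀa₃ = 33.5 − (8.5·1 + 6.5·4) = 33.5 − 34.5 = -1.

-1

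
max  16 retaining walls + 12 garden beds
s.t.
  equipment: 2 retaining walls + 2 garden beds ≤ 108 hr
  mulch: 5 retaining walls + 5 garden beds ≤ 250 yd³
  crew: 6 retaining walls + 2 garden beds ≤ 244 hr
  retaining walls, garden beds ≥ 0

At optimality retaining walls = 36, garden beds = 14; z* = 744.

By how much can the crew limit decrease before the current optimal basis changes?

144

Binding constraints: mulch, crew. The basis is B = [[5,5],[6,2]] with det -20.
Per unit decrease in crew, x* moves by d = (-0.25, 0.25).
The basis stays optimal until retaining walls reaches 0; allowable decrease = 144 hr.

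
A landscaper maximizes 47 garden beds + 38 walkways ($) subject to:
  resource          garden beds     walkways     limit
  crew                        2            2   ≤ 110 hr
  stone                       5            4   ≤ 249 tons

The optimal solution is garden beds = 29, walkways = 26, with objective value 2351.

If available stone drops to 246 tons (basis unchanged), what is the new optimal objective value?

At the optimum: crew uses 110 of 110 (binding); stone uses 249 of 249 (binding).
Dual feasibility on the basic columns requires 2·y_crew + 5·y_stone = 47, 2·y_crew + 4·y_stone = 38.
Solving: y_crew = 1, y_stone = 9.
Δz = y_stone·Δb = 9 × (-3) = -27, so new z* = 2351 − 27 = 2324.

2324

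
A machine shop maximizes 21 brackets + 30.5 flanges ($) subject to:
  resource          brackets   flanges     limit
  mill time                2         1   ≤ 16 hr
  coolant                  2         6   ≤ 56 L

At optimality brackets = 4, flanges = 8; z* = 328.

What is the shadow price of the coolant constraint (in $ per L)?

At the optimum: mill time uses 16 of 16 (binding); coolant uses 56 of 56 (binding).
From A_Bᵀ y = c: 2·y_mill time + 2·y_coolant = 21; 1·y_mill time + 6·y_coolant = 30.5.
This yields shadow prices y_mill time = 6.5, y_coolant = 4.
Shadow price of coolant = 4.

4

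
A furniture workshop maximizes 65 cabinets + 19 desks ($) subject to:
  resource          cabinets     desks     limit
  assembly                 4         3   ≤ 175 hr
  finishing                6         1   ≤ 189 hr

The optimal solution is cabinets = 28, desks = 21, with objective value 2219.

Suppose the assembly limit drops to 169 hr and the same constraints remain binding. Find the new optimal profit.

At the optimum: assembly uses 175 of 175 (binding); finishing uses 189 of 189 (binding).
The binding rows give the dual system: 4·y_assembly + 6·y_finishing = 65 and 3·y_assembly + 1·y_finishing = 19.
Solving: y_assembly = 3.5, y_finishing = 8.5.
Δz = y_assembly·Δb = 3.5 × (-6) = -21, so new z* = 2219 − 21 = 2198.

2198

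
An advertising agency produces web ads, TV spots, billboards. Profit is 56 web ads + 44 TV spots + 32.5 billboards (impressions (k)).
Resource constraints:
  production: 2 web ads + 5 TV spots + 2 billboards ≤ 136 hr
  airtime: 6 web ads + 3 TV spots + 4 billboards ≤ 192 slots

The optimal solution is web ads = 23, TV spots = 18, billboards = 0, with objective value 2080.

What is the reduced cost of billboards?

Both production and airtime are binding at x*.
From A_Bᵀ y = c: 2·y_production + 6·y_airtime = 56; 5·y_production + 3·y_airtime = 44.
→ y_production = 4 and y_airtime = 8.
Reduced cost of billboards: c₃ − yᵀa₃ = 32.5 − (4·2 + 8·4) = 32.5 − 40 = -7.5.

-7.5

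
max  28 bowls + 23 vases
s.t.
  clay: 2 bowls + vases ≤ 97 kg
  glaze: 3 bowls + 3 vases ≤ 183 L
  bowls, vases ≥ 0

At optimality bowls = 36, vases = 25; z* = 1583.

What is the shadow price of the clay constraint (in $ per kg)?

5

Both clay and glaze are binding at x*.
Dual feasibility on the basic columns requires 2·y_clay + 3·y_glaze = 28, 1·y_clay + 3·y_glaze = 23.
Solving: y_clay = 5, y_glaze = 6.
Shadow price of clay = 5.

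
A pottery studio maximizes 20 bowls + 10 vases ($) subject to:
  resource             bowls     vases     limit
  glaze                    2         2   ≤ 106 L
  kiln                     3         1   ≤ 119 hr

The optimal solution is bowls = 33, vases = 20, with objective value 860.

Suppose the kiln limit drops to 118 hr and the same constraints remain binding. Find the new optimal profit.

855

Check each constraint at x*: glaze 106/106 (tight); kiln 119/119 (tight).
From A_Bᵀ y = c: 2·y_glaze + 3·y_kiln = 20; 2·y_glaze + 1·y_kiln = 10.
This yields shadow prices y_glaze = 2.5, y_kiln = 5.
Δz = y_kiln·Δb = 5 × (-1) = -5, so new z* = 860 − 5 = 855.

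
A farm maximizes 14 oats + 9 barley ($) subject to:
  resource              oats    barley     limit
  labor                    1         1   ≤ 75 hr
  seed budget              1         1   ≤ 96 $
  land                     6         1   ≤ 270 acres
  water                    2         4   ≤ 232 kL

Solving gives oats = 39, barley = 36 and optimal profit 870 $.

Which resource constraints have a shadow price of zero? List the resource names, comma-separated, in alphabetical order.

seed budget, water

labor: 75/75 (binding)
seed budget: 75/96 (slack 21)
land: 270/270 (binding)
water: 222/232 (slack 10)
By complementary slackness, a constraint with positive slack has shadow price 0 → seed budget, water.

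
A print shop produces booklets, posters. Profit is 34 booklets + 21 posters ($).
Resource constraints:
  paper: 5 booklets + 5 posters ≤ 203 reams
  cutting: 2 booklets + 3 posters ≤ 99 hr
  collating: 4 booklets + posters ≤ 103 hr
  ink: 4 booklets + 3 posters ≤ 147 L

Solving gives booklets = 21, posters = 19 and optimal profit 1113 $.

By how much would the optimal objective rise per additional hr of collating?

6

Check each constraint at x*: paper 200/203 (slack 3); cutting 99/99 (tight); collating 103/103 (tight); ink 141/147 (slack 6).
Since paper, ink are not tight, their duals are 0.
Dual feasibility on the basic columns requires 2·y_cutting + 4·y_collating = 34, 3·y_cutting + 1·y_collating = 21.
This yields shadow prices y_cutting = 5, y_collating = 6.
Shadow price of collating = 6.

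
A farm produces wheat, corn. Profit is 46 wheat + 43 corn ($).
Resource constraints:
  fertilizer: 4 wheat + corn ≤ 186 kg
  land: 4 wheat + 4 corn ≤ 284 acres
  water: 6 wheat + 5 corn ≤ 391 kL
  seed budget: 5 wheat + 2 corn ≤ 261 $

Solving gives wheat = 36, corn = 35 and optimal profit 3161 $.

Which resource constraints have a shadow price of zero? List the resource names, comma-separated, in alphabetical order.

fertilizer: 179/186 (slack 7)
land: 284/284 (binding)
water: 391/391 (binding)
seed budget: 250/261 (slack 11)
By complementary slackness, a constraint with positive slack has shadow price 0 → fertilizer, seed budget.

fertilizer, seed budget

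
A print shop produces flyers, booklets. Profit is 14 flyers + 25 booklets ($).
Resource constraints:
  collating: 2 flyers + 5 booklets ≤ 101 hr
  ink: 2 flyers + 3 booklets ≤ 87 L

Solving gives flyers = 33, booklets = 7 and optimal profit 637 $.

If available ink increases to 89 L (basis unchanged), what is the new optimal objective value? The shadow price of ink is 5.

Δb = 2, so new z* = 637 + (5)·(2) = 637 + 10 = 647.

647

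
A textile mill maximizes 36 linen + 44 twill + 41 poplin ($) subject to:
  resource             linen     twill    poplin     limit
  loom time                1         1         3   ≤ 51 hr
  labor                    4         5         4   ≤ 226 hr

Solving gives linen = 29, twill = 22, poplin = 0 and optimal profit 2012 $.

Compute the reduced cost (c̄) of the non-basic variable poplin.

Check each constraint at x*: loom time 51/51 (tight); labor 226/226 (tight).
From A_Bᵀ y = c: 1·y_loom time + 4·y_labor = 36; 1·y_loom time + 5·y_labor = 44.
Solving: y_loom time = 4, y_labor = 8.
Reduced cost of poplin: c₃ − yᵀa₃ = 41 − (4·3 + 8·4) = 41 − 44 = -3.

-3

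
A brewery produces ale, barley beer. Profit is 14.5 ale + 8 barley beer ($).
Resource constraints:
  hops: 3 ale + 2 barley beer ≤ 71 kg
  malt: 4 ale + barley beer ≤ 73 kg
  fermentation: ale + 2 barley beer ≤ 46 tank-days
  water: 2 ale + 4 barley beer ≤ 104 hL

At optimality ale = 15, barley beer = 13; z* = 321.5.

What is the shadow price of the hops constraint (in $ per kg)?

3.5

Check each constraint at x*: hops 71/71 (tight); malt 73/73 (tight); fermentation 41/46 (slack 5); water 82/104 (slack 22).
Slack constraints have shadow price 0 (complementary slackness).
From A_Bᵀ y = c: 3·y_hops + 4·y_malt = 14.5; 2·y_hops + 1·y_malt = 8.
This yields shadow prices y_hops = 3.5, y_malt = 1.
Shadow price of hops = 3.5.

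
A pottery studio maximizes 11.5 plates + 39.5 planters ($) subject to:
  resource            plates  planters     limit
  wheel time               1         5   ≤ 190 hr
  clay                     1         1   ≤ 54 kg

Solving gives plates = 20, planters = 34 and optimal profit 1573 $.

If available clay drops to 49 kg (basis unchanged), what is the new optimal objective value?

At the optimum: wheel time uses 190 of 190 (binding); clay uses 54 of 54 (binding).
From A_Bᵀ y = c: 1·y_wheel time + 1·y_clay = 11.5; 5·y_wheel time + 1·y_clay = 39.5.
→ y_wheel time = 7 and y_clay = 4.5.
Δz = y_clay·Δb = 4.5 × (-5) = -22.5, so new z* = 1573 − 22.5 = 1550.5.

1550.5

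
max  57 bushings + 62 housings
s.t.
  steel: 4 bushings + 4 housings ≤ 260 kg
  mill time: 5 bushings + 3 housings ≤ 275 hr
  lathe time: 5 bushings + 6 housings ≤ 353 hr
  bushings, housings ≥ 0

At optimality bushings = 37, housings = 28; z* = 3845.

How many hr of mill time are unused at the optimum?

6

mill time used = 5·37 + 3·28 = 269; slack = 275 − 269 = 6.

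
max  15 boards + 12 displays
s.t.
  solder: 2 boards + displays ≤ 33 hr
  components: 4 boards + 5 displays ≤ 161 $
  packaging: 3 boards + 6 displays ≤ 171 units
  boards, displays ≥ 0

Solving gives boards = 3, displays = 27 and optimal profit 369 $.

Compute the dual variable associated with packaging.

At the optimum: solder uses 33 of 33 (binding); components uses 147 of 161 (slack = 14); packaging uses 171 of 171 (binding).
Slack constraints have shadow price 0 (complementary slackness).
Dual feasibility on the basic columns requires 2·y_solder + 3·y_packaging = 15, 1·y_solder + 6·y_packaging = 12.
Solving: y_solder = 6, y_packaging = 1.
Shadow price of packaging = 1.

1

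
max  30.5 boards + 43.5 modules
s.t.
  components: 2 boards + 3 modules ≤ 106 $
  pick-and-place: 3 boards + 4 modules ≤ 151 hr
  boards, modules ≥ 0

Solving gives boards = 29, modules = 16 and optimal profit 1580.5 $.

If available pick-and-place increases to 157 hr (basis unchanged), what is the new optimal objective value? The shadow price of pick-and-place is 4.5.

Δb = 6, so new z* = 1580.5 + (4.5)·(6) = 1580.5 + 27 = 1607.5.

1607.5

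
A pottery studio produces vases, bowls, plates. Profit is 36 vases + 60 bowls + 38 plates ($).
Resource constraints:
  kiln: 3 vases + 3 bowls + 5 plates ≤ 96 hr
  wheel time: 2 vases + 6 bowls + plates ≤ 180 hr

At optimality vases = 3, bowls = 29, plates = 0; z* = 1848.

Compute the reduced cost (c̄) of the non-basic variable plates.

Both kiln and wheel time are binding at x*.
The binding rows give the dual system: 3·y_kiln + 2·y_wheel time = 36 and 3·y_kiln + 6·y_wheel time = 60.
Solving: y_kiln = 8, y_wheel time = 6.
Reduced cost of plates: c₃ − yᵀa₃ = 38 − (8·5 + 6·1) = 38 − 46 = -8.

-8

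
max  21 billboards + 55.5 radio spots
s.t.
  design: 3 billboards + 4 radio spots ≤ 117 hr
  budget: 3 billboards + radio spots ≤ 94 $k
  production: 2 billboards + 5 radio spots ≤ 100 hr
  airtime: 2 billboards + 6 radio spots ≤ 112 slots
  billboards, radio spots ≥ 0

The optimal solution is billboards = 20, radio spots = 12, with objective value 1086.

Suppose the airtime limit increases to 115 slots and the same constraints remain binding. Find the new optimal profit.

1095

Binding: production and airtime. Non-binding: design (9 unused), budget (22 unused).
By complementary slackness, y = 0 for the non-binding constraints.
Dual feasibility on the basic columns requires 2·y_production + 2·y_airtime = 21, 5·y_production + 6·y_airtime = 55.5.
Solving: y_production = 7.5, y_airtime = 3.
Δz = y_airtime·Δb = 3 × (3) = 9, so new z* = 1086 + 9 = 1095.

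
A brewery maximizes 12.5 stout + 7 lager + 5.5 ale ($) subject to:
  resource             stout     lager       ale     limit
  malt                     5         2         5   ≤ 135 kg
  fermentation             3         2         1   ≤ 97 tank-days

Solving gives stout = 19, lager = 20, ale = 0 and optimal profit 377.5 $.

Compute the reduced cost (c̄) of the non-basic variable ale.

-2

At the optimum: malt uses 135 of 135 (binding); fermentation uses 97 of 97 (binding).
From A_Bᵀ y = c: 5·y_malt + 3·y_fermentation = 12.5; 2·y_malt + 2·y_fermentation = 7.
This yields shadow prices y_malt = 1, y_fermentation = 2.5.
Reduced cost of ale: c₃ − yᵀa₃ = 5.5 − (1·5 + 2.5·1) = 5.5 − 7.5 = -2.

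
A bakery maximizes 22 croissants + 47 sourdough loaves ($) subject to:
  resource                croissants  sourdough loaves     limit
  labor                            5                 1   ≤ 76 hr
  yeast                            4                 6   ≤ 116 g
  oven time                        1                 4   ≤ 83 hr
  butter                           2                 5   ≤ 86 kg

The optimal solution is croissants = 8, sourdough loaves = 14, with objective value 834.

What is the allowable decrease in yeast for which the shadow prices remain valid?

12.8

Binding constraints: yeast, butter. The basis is B = [[4,6],[2,5]] with det 8.
Per unit decrease in yeast, x* moves by d = (-0.625, 0.25).
The basis stays optimal until croissants reaches 0; allowable decrease = 12.8 g.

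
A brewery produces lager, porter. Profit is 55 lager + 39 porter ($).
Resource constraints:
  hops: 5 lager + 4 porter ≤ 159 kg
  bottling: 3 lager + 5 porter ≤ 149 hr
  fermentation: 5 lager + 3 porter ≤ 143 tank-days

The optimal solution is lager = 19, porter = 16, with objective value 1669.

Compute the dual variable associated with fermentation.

Check each constraint at x*: hops 159/159 (tight); bottling 137/149 (slack 12); fermentation 143/143 (tight).
Since bottling is not tight, its dual is 0.
From A_Bᵀ y = c: 5·y_hops + 5·y_fermentation = 55; 4·y_hops + 3·y_fermentation = 39.
Solving: y_hops = 6, y_fermentation = 5.
Shadow price of fermentation = 5.

5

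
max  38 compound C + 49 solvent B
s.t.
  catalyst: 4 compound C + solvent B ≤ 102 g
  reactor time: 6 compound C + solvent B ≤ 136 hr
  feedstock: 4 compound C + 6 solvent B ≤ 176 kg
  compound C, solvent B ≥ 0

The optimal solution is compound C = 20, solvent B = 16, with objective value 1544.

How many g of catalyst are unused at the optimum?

catalyst used = 4·20 + 1·16 = 96; slack = 102 − 96 = 6.

6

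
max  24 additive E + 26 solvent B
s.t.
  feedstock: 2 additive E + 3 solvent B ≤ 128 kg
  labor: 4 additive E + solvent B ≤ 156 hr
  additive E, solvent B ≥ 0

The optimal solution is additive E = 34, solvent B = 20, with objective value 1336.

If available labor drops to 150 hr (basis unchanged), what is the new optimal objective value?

Both feedstock and labor are binding at x*.
Dual feasibility on the basic columns requires 2·y_feedstock + 4·y_labor = 24, 3·y_feedstock + 1·y_labor = 26.
Solving: y_feedstock = 8, y_labor = 2.
Δz = y_labor·Δb = 2 × (-6) = -12, so new z* = 1336 − 12 = 1324.

1324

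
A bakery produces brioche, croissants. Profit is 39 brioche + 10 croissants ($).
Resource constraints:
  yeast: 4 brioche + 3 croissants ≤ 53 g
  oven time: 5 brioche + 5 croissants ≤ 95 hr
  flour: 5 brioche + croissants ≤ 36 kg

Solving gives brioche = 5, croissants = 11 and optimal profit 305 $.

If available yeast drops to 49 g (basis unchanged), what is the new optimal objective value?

At the optimum: yeast uses 53 of 53 (binding); oven time uses 80 of 95 (slack = 15); flour uses 36 of 36 (binding).
By complementary slackness, y = 0 for the non-binding constraint.
From A_Bᵀ y = c: 4·y_yeast + 5·y_flour = 39; 3·y_yeast + 1·y_flour = 10.
Solving: y_yeast = 1, y_flour = 7.
Δz = y_yeast·Δb = 1 × (-4) = -4, so new z* = 305 − 4 = 301.

301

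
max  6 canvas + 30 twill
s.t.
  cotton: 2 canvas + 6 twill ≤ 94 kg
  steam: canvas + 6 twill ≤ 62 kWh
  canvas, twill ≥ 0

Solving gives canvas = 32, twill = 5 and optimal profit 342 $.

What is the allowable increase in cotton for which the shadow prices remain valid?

Binding constraints: cotton, steam. The basis is B = [[2,6],[1,6]] with det 6.
Per unit increase in cotton, x* moves by d = (1, -0.1667).
The basis stays optimal until twill reaches 0; allowable increase = 30 kg.

30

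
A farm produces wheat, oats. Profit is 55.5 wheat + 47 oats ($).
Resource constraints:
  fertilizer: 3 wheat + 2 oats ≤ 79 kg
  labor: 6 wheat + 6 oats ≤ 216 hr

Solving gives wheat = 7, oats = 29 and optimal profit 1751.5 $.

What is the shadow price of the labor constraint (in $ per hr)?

5

Check each constraint at x*: fertilizer 79/79 (tight); labor 216/216 (tight).
Dual feasibility on the basic columns requires 3·y_fertilizer + 6·y_labor = 55.5, 2·y_fertilizer + 6·y_labor = 47.
This yields shadow prices y_fertilizer = 8.5, y_labor = 5.
Shadow price of labor = 5.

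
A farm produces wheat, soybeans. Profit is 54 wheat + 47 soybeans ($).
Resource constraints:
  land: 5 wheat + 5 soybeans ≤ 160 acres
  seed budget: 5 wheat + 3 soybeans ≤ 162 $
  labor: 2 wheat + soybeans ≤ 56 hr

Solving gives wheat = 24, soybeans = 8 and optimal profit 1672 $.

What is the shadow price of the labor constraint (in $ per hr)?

Binding: land and labor. Non-binding: seed budget (18 unused).
By complementary slackness, y = 0 for the non-binding constraint.
Dual feasibility on the basic columns requires 5·y_land + 2·y_labor = 54, 5·y_land + 1·y_labor = 47.
Solving: y_land = 8, y_labor = 7.
Shadow price of labor = 7.

7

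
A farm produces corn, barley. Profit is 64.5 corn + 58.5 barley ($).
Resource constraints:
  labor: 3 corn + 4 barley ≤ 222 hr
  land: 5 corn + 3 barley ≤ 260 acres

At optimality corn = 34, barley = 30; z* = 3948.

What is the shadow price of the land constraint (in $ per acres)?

Check each constraint at x*: labor 222/222 (tight); land 260/260 (tight).
Dual feasibility on the basic columns requires 3·y_labor + 5·y_land = 64.5, 4·y_labor + 3·y_land = 58.5.
Solving: y_labor = 9, y_land = 7.5.
Shadow price of land = 7.5.

7.5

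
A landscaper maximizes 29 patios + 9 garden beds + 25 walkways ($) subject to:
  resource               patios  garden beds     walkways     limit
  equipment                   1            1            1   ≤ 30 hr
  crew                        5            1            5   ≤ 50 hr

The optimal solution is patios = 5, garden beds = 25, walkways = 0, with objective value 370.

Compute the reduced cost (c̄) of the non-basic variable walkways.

At the optimum: equipment uses 30 of 30 (binding); crew uses 50 of 50 (binding).
Dual feasibility on the basic columns requires 1·y_equipment + 5·y_crew = 29, 1·y_equipment + 1·y_crew = 9.
Solving: y_equipment = 4, y_crew = 5.
Reduced cost of walkways: c₃ − yᵀa₃ = 25 − (4·1 + 5·5) = 25 − 29 = -4.

-4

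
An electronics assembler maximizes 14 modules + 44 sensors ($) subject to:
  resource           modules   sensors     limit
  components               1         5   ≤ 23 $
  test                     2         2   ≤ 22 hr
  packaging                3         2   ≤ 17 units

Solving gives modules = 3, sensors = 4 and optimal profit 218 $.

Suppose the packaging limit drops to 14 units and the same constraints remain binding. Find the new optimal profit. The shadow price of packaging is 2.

212

Δb = -3, so new z* = 218 + (2)·(-3) = 218 − 6 = 212.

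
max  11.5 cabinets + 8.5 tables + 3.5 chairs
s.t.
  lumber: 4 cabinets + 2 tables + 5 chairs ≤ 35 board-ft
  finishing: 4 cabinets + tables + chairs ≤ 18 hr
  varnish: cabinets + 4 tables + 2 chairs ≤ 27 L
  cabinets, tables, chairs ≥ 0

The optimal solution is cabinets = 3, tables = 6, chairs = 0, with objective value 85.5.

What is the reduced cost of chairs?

At the optimum: lumber uses 24 of 35 (slack = 11); finishing uses 18 of 18 (binding); varnish uses 27 of 27 (binding).
By complementary slackness, y = 0 for the non-binding constraint.
The binding rows give the dual system: 4·y_finishing + 1·y_varnish = 11.5 and 1·y_finishing + 4·y_varnish = 8.5.
This yields shadow prices y_finishing = 2.5, y_varnish = 1.5.
Reduced cost of chairs: c₃ − yᵀa₃ = 3.5 − (2.5·1 + 1.5·2) = 3.5 − 5.5 = -2.

-2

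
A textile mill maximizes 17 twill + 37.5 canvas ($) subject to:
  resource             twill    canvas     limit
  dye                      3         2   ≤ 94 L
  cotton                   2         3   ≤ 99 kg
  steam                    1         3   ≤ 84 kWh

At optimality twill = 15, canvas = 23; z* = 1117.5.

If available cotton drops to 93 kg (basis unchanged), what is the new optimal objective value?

1090.5

Binding: cotton and steam. Non-binding: dye (3 unused).
Slack constraints have shadow price 0 (complementary slackness).
From A_Bᵀ y = c: 2·y_cotton + 1·y_steam = 17; 3·y_cotton + 3·y_steam = 37.5.
→ y_cotton = 4.5 and y_steam = 8.
Δz = y_cotton·Δb = 4.5 × (-6) = -27, so new z* = 1117.5 − 27 = 1090.5.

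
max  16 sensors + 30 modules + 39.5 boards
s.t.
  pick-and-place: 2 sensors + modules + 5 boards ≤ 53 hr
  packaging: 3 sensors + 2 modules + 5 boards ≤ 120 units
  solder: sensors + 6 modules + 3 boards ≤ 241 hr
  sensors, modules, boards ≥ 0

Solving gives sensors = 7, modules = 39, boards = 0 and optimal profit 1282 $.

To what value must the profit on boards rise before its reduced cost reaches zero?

42

Binding: pick-and-place and solder. Non-binding: packaging (21 unused).
Since packaging is not tight, its dual is 0.
Dual feasibility on the basic columns requires 2·y_pick-and-place + 1·y_solder = 16, 1·y_pick-and-place + 6·y_solder = 30.
This yields shadow prices y_pick-and-place = 6, y_solder = 4.
boards enters the basis when its profit ≥ yᵀa₃ = 6·5 + 4·3 = 42.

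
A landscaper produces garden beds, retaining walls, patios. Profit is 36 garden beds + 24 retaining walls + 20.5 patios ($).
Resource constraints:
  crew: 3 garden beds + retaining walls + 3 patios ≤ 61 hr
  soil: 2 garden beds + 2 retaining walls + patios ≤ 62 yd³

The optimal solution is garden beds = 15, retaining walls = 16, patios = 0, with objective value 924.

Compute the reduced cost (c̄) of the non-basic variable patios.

At the optimum: crew uses 61 of 61 (binding); soil uses 62 of 62 (binding).
Dual feasibility on the basic columns requires 3·y_crew + 2·y_soil = 36, 1·y_crew + 2·y_soil = 24.
Solving: y_crew = 6, y_soil = 9.
Reduced cost of patios: c₃ − yᵀa₃ = 20.5 − (6·3 + 9·1) = 20.5 − 27 = -6.5.

-6.5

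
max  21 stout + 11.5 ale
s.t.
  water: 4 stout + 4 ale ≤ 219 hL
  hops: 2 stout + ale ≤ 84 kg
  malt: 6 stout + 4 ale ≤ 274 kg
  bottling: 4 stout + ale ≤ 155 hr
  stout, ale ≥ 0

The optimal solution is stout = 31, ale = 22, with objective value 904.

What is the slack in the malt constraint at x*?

malt used = 6·31 + 4·22 = 274; slack = 274 − 274 = 0.

0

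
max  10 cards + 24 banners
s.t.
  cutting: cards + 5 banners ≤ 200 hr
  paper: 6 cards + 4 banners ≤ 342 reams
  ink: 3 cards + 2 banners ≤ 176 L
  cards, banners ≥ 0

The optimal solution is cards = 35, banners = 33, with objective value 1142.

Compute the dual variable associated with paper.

1

At the optimum: cutting uses 200 of 200 (binding); paper uses 342 of 342 (binding); ink uses 171 of 176 (slack = 5).
By complementary slackness, y = 0 for the non-binding constraint.
From A_Bᵀ y = c: 1·y_cutting + 6·y_paper = 10; 5·y_cutting + 4·y_paper = 24.
This yields shadow prices y_cutting = 4, y_paper = 1.
Shadow price of paper = 1.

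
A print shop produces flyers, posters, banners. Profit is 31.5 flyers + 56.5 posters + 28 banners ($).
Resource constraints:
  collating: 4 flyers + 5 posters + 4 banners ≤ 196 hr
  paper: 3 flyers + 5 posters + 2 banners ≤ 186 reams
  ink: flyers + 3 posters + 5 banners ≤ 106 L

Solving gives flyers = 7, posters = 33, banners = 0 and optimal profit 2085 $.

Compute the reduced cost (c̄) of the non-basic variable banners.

-6

At the optimum: collating uses 193 of 196 (slack = 3); paper uses 186 of 186 (binding); ink uses 106 of 106 (binding).
Slack constraints have shadow price 0 (complementary slackness).
From A_Bᵀ y = c: 3·y_paper + 1·y_ink = 31.5; 5·y_paper + 3·y_ink = 56.5.
This yields shadow prices y_paper = 9.5, y_ink = 3.
Reduced cost of banners: c₃ − yᵀa₃ = 28 − (9.5·2 + 3·5) = 28 − 34 = -6.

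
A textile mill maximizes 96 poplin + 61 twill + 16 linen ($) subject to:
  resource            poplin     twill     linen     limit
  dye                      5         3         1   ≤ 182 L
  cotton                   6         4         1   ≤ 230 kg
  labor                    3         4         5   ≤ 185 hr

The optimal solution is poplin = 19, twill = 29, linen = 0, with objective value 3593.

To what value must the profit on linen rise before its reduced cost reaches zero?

Binding: dye and cotton. Non-binding: labor (12 unused).
Slack constraints have shadow price 0 (complementary slackness).
The binding rows give the dual system: 5·y_dye + 6·y_cotton = 96 and 3·y_dye + 4·y_cotton = 61.
Solving: y_dye = 9, y_cotton = 8.5.
linen enters the basis when its profit ≥ yᵀa₃ = 9·1 + 8.5·1 = 17.5.

17.5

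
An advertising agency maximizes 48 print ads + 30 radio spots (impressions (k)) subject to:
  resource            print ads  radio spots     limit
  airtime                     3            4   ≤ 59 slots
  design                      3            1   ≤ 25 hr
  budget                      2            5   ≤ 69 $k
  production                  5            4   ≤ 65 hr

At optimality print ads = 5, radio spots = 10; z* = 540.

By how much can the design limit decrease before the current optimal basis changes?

Binding constraints: design, production. The basis is B = [[3,1],[5,4]] with det 7.
Per unit decrease in design, x* moves by d = (-0.5714, 0.7143).
The basis stays optimal until airtime becomes binding; allowable decrease = 3.5 hr.

3.5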